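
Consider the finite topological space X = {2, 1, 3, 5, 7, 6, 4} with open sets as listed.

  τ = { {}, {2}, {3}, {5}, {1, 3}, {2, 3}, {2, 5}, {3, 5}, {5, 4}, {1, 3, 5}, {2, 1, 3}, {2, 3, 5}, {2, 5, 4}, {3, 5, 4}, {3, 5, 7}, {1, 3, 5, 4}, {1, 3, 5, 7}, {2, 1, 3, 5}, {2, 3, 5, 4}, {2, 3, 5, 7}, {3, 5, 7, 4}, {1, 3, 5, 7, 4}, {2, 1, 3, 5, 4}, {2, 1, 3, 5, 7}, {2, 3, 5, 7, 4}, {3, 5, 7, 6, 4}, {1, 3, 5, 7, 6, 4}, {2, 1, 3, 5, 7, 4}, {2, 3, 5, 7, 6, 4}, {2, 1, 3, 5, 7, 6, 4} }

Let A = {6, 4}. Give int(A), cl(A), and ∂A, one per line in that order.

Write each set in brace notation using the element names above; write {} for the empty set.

int(A) = {}
cl(A)  = {6, 4}
∂A     = {6, 4}

U open, U⊆A: {}. int(A) = ⋃ = {}
X∖A={2, 1, 3, 5, 7}, int(X∖A)={2, 1, 3, 5, 7}, hence cl(A)={6, 4}
∂A: remove int from cl → {6, 4}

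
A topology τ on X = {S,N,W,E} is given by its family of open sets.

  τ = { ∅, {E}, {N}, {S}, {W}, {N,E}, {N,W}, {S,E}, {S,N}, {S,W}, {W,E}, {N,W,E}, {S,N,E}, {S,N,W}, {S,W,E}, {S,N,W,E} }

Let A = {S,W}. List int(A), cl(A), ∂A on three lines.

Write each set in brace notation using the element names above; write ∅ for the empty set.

int(A) = {S,W}
cl(A)  = {S,W}
∂A     = ∅

open subsets of A: ∅, {S}, {W}, {S,W}; so int(A) = {S,W}
closure: X∖int(X∖A) = X∖{N,E} = {S,W}
∂A = {S,W} minus {S,W} = ∅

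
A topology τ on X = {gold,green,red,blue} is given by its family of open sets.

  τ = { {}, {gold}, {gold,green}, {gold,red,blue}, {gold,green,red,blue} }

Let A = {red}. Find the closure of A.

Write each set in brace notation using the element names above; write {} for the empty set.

{red,blue}

complement {gold,green,blue}; its interior {gold,green}; cl(A) = X∖{gold,green} = {red,blue}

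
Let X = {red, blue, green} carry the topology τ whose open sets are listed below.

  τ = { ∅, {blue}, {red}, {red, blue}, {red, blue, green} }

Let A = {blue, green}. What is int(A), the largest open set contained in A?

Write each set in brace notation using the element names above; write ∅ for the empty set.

{blue}

interior: largest open inside A is {blue} (from ∅, {blue})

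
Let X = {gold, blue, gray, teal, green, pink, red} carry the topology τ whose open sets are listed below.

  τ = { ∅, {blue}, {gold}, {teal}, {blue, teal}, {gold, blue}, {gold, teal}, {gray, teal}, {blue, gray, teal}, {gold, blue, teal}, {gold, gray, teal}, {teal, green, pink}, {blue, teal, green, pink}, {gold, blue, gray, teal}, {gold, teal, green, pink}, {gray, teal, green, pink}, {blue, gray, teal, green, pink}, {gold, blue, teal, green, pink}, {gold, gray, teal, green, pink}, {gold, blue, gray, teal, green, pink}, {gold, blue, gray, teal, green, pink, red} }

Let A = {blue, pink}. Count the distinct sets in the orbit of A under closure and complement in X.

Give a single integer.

8

cl via duality: int({gold, gray, teal, green, red}) = {gold, gray, teal}, so X∖{gold, gray, teal} = {blue, green, pink, red}
Write k for closure, c for complement:
  1. A     = {blue, pink}
  2. kA    = {blue, green, pink, red}
  3. cA    = {gold, gray, teal, green, red}
  4. ckA   = {gold, gray, teal}
  5. kcA   = {gold, gray, teal, green, pink, red}
  6. ckcA  = {blue}
  7. kckcA = {blue, red}
  8. ckckcA = {gold, gray, teal, green, pink}
applying k or c yields no new set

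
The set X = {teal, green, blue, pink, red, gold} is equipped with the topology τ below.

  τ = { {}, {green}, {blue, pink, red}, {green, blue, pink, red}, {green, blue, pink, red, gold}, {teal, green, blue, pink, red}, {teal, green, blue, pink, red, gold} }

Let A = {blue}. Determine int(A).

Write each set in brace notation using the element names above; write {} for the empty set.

{}

U open, U⊆A: {}. int(A) = ⋃ = {}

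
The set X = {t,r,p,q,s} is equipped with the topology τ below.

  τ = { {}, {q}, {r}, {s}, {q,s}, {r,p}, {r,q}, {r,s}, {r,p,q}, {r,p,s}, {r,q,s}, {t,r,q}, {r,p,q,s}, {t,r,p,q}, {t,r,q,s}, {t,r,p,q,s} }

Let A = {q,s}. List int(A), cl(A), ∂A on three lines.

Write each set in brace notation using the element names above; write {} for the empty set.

int(A) = {q,s}
cl(A)  = {t,q,s}
∂A     = {t}

opens ⊆ A: {}, {q}, {s}, {q,s}; union → int = {q,s}
complement {t,r,p}; its interior {r,p}; cl(A) = X∖{r,p} = {t,q,s}
boundary = {t,q,s} ∖ {q,s} = {t}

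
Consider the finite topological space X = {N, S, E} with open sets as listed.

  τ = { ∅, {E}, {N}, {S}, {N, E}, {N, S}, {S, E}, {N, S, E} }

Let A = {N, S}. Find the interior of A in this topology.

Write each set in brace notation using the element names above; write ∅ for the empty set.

{N, S}

open subsets of A: ∅, {S}, {N}, {N, S}; so int(A) = {N, S}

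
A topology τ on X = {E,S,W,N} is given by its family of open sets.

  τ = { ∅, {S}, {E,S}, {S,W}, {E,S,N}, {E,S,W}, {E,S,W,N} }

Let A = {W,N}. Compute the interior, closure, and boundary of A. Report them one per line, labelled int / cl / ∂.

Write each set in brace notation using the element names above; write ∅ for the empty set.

int(A) = ∅
cl(A)  = {W,N}
∂A     = {W,N}

open subsets of A: ∅; so int(A) = ∅
closure: X∖int(X∖A) = X∖{E,S} = {W,N}
∂A = {W,N} minus ∅ = {W,N}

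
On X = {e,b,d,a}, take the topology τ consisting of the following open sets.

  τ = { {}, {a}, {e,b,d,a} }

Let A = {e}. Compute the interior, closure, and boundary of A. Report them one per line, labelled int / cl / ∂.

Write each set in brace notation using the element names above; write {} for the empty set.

opens ⊆ A: {}; union → int = {}
complement {b,d,a}; its interior {a}; cl(A) = X∖{a} = {e,b,d}
boundary = {e,b,d} ∖ {} = {e,b,d}

int(A) = {}
cl(A)  = {e,b,d}
∂A     = {e,b,d}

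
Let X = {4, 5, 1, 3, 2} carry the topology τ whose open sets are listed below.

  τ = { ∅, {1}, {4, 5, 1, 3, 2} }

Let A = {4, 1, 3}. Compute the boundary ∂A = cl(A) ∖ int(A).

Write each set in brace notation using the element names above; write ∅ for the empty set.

U open, U⊆A: ∅, {1}. int(A) = ⋃ = {1}
X∖A={5, 2}, int(X∖A)=∅, hence cl(A)={4, 5, 1, 3, 2}
∂A: remove int from cl → {4, 5, 3, 2}

{4, 5, 3, 2}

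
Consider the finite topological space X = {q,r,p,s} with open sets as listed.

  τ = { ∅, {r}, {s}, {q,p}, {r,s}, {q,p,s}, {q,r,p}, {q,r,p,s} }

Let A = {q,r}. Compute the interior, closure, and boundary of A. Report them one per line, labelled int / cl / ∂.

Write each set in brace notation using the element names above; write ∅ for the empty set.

int(A) = {r}
cl(A)  = {q,r,p}
∂A     = {q,p}

U open, U⊆A: ∅, {r}. int(A) = ⋃ = {r}
X∖A={p,s}, int(X∖A)={s}, hence cl(A)={q,r,p}
∂A: remove int from cl → {q,p}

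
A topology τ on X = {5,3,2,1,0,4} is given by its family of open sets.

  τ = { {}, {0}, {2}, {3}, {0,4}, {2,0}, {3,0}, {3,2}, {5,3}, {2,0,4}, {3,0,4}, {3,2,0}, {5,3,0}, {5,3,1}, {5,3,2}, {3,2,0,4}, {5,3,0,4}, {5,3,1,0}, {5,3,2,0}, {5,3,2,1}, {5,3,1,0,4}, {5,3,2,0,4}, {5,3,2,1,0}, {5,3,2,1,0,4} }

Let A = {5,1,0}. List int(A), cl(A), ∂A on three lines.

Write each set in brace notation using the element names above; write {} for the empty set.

int(A) = {0}
cl(A)  = {5,1,0,4}
∂A     = {5,1,4}

interior: largest open inside A is {0} (from {}, {0})
cl via duality: int({3,2,4}) = {3,2}, so X∖{3,2} = {5,1,0,4}
cl∖int = {5,1,4}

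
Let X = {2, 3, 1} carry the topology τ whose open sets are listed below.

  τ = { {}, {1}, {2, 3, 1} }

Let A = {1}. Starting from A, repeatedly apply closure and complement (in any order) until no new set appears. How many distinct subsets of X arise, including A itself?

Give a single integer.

4

X∖A={2, 3}, int(X∖A)={}, hence cl(A)={2, 3, 1}
Orbit (k=closure, c=complement):
  1. A     = {1}
  2. kA    = {2, 3, 1}
  3. cA    = {2, 3}
  4. ckA   = {}
(closed under both — stop)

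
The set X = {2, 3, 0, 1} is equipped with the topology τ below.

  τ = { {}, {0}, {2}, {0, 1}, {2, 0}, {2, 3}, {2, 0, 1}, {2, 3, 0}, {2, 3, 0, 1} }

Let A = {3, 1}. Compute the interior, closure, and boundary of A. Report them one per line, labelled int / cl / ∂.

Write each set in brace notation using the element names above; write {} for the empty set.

opens ⊆ A: {}; union → int = {}
complement {2, 0}; its interior {2, 0}; cl(A) = X∖{2, 0} = {3, 1}
boundary = {3, 1} ∖ {} = {3, 1}

int(A) = {}
cl(A)  = {3, 1}
∂A     = {3, 1}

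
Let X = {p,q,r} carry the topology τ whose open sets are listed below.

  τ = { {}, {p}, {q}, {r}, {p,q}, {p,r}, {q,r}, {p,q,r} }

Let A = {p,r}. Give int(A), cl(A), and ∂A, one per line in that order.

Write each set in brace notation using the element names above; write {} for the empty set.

interior: largest open inside A is {p,r} (from {}, {r}, {p}, {p,r})
cl via duality: int({q}) = {q}, so X∖{q} = {p,r}
cl∖int = {}

int(A) = {p,r}
cl(A)  = {p,r}
∂A     = {}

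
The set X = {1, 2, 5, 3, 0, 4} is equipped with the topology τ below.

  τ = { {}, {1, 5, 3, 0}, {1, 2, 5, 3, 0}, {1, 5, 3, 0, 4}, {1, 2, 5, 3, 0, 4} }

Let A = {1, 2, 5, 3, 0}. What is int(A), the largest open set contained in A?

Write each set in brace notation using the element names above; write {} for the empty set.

{1, 2, 5, 3, 0}

opens ⊆ A: {}, {1, 5, 3, 0}, {1, 2, 5, 3, 0}; union → int = {1, 2, 5, 3, 0}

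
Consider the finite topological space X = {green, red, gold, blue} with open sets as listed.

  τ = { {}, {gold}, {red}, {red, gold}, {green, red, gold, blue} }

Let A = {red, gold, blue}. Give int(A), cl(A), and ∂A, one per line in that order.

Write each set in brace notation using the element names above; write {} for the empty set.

interior: largest open inside A is {red, gold} (from {}, {red}, {gold}, {red, gold})
cl via duality: int({green}) = {}, so X∖{} = {green, red, gold, blue}
cl∖int = {green, blue}

int(A) = {red, gold}
cl(A)  = {green, red, gold, blue}
∂A     = {green, blue}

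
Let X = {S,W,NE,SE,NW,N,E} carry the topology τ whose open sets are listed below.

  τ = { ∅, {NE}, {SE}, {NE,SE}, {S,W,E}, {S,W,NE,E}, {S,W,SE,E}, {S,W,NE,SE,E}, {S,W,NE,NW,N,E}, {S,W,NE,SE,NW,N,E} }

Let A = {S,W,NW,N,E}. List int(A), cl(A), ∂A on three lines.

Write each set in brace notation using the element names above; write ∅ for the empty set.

opens ⊆ A: ∅, {S,W,E}; union → int = {S,W,E}
complement {NE,SE}; its interior {NE,SE}; cl(A) = X∖{NE,SE} = {S,W,NW,N,E}
boundary = {S,W,NW,N,E} ∖ {S,W,E} = {NW,N}

int(A) = {S,W,E}
cl(A)  = {S,W,NW,N,E}
∂A     = {NW,N}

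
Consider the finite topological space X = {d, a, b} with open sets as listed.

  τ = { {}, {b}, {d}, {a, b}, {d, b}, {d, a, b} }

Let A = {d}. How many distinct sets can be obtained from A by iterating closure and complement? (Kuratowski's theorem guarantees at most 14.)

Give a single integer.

2

complement {a, b}; its interior {a, b}; cl(A) = X∖{a, b} = {d}
With k = closure, c = complement:
  1. A     = {d}
  2. cA    = {a, b}
k, c of each give nothing new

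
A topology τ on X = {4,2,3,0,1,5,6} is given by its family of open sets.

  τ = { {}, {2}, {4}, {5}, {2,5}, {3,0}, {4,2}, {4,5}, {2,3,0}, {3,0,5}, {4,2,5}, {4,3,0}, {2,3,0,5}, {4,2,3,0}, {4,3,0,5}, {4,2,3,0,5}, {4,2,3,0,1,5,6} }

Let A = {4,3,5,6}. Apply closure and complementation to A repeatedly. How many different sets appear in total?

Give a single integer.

10

X∖A={2,0,1}, int(X∖A)={2}, hence cl(A)={4,3,0,1,5,6}
Orbit (k=closure, c=complement):
  1. A     = {4,3,5,6}
  2. kA    = {4,3,0,1,5,6}
  3. cA    = {2,0,1}
  4. ckA   = {2}
  5. kcA   = {2,3,0,1,6}
  6. kckA  = {2,1,6}
  7. ckcA  = {4,5}
  8. ckckA = {4,3,0,5}
  9. kckcA = {4,1,5,6}
  10. ckckcA = {2,3,0}
(closed under both — stop)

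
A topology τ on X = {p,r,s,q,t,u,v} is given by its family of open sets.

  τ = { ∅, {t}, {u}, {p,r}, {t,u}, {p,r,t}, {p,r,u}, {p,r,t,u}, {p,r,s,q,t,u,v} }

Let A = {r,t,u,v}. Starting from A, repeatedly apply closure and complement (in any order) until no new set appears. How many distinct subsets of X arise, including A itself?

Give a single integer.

8

X∖A={p,s,q}, int(X∖A)=∅, hence cl(A)={p,r,s,q,t,u,v}
Orbit (k=closure, c=complement):
  1. A     = {r,t,u,v}
  2. kA    = {p,r,s,q,t,u,v}
  3. cA    = {p,s,q}
  4. ckA   = ∅
  5. kcA   = {p,r,s,q,v}
  6. ckcA  = {t,u}
  7. kckcA = {s,q,t,u,v}
  8. ckckcA = {p,r}
(closed under both — stop)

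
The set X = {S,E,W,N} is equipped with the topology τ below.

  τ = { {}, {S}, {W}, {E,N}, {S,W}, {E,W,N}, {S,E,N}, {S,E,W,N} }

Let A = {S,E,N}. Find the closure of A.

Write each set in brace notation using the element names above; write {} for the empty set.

closure: X∖int(X∖A) = X∖{W} = {S,E,N}

{S,E,N}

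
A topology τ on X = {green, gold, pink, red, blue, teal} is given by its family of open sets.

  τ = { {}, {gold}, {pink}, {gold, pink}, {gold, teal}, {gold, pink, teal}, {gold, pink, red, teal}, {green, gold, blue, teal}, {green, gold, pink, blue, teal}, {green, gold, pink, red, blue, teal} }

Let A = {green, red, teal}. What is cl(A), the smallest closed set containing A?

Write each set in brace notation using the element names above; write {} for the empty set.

complement {gold, pink, blue}; its interior {gold, pink}; cl(A) = X∖{gold, pink} = {green, red, blue, teal}

{green, red, blue, teal}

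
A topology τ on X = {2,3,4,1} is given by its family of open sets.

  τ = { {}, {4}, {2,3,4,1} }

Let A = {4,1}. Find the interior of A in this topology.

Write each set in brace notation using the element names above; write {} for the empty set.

{4}

open subsets of A: {}, {4}; so int(A) = {4}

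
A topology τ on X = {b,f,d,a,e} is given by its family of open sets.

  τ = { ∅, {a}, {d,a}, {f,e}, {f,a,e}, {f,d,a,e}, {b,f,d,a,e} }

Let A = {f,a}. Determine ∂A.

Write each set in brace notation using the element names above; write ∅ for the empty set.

{b,f,d,e}

U open, U⊆A: ∅, {a}. int(A) = ⋃ = {a}
X∖A={b,d,e}, int(X∖A)=∅, hence cl(A)={b,f,d,a,e}
∂A: remove int from cl → {b,f,d,e}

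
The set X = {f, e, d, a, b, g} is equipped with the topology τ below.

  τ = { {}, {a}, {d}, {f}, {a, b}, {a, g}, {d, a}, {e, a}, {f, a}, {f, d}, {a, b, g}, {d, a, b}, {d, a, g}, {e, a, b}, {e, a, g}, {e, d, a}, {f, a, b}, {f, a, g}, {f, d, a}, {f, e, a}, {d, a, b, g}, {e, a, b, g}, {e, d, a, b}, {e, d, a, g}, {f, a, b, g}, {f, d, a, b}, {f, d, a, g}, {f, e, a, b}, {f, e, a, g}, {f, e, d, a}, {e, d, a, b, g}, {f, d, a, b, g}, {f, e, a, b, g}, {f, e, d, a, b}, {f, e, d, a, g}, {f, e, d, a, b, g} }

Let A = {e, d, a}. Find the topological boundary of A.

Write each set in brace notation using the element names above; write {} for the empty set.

{b, g}

open subsets of A: {}, {d}, {a}, {e, a}, {d, a}, {e, d, a}; so int(A) = {e, d, a}
closure: X∖int(X∖A) = X∖{f} = {e, d, a, b, g}
∂A = {e, d, a, b, g} minus {e, d, a} = {b, g}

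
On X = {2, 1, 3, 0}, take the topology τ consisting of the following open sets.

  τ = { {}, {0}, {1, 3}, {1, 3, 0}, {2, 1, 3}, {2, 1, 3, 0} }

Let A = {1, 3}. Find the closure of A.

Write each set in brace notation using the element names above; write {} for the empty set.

{2, 1, 3}

closure: X∖int(X∖A) = X∖{0} = {2, 1, 3}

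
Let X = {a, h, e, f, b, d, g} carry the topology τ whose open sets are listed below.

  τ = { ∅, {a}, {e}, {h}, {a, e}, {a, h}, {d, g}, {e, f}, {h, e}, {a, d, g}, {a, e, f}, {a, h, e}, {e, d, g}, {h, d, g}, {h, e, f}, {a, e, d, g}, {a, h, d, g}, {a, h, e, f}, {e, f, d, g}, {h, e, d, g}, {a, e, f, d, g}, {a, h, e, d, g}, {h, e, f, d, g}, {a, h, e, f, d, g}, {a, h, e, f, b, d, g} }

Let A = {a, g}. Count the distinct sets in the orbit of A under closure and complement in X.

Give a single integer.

X∖A={h, e, f, b, d}, int(X∖A)={h, e, f}, hence cl(A)={a, b, d, g}
Orbit (k=closure, c=complement):
  1. A     = {a, g}
  2. kA    = {a, b, d, g}
  3. cA    = {h, e, f, b, d}
  4. ckA   = {h, e, f}
  5. kcA   = {h, e, f, b, d, g}
  6. kckA  = {h, e, f, b}
  7. ckcA  = {a}
  8. ckckA = {a, d, g}
  9. kckcA = {a, b}
  10. ckckcA = {h, e, f, d, g}
(closed under both — stop)

10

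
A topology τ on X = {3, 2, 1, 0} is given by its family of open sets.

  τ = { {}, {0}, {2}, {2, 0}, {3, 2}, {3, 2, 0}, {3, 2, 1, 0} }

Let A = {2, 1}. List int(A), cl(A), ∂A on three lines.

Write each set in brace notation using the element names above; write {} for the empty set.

int(A) = {2}
cl(A)  = {3, 2, 1}
∂A     = {3, 1}

open subsets of A: {}, {2}; so int(A) = {2}
closure: X∖int(X∖A) = X∖{0} = {3, 2, 1}
∂A = {3, 2, 1} minus {2} = {3, 1}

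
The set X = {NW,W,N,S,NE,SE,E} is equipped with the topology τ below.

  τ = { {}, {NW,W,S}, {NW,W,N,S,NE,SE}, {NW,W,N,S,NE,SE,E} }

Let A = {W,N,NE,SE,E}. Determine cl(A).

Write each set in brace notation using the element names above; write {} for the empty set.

{NW,W,N,S,NE,SE,E}

complement {NW,S}; its interior {}; cl(A) = X∖{} = {NW,W,N,S,NE,SE,E}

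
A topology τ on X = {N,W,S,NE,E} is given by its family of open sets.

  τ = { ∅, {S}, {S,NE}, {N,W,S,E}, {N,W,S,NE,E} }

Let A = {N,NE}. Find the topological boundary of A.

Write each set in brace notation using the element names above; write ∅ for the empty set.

interior: largest open inside A is ∅ (from ∅)
cl via duality: int({W,S,E}) = {S}, so X∖{S} = {N,W,NE,E}
cl∖int = {N,W,NE,E}

{N,W,NE,E}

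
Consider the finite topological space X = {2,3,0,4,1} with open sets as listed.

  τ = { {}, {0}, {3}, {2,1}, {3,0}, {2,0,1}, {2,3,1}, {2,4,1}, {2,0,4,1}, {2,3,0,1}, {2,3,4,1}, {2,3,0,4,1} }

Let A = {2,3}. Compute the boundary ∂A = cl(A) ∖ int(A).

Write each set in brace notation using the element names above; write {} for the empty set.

U open, U⊆A: {}, {3}. int(A) = ⋃ = {3}
X∖A={0,4,1}, int(X∖A)={0}, hence cl(A)={2,3,4,1}
∂A: remove int from cl → {2,4,1}

{2,4,1}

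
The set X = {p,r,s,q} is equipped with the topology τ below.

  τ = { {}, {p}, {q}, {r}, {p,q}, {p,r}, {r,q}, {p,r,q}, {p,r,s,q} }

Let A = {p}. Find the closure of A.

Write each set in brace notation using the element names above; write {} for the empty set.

{p,s}

closure: X∖int(X∖A) = X∖{r,q} = {p,s}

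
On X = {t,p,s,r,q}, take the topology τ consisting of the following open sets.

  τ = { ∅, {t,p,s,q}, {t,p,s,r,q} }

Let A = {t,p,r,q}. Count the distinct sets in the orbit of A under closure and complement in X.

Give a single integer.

X∖A={s}, int(X∖A)=∅, hence cl(A)={t,p,s,r,q}
Orbit (k=closure, c=complement):
  1. A     = {t,p,r,q}
  2. kA    = {t,p,s,r,q}
  3. cA    = {s}
  4. ckA   = ∅
(closed under both — stop)

4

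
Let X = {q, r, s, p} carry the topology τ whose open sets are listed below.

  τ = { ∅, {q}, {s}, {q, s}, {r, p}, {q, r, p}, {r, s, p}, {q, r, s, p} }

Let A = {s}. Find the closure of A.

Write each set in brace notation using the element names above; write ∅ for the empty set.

{s}

complement {q, r, p}; its interior {q, r, p}; cl(A) = X∖{q, r, p} = {s}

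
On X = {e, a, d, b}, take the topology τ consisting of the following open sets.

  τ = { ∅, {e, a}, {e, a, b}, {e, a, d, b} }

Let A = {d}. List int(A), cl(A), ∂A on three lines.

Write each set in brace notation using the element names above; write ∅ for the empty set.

int(A) = ∅
cl(A)  = {d}
∂A     = {d}

opens ⊆ A: ∅; union → int = ∅
complement {e, a, b}; its interior {e, a, b}; cl(A) = X∖{e, a, b} = {d}
boundary = {d} ∖ ∅ = {d}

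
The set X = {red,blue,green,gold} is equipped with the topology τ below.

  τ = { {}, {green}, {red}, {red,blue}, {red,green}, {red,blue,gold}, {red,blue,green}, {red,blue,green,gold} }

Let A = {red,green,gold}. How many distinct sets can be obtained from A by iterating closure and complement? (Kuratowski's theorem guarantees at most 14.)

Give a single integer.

6

X∖A={blue}, int(X∖A)={}, hence cl(A)={red,blue,green,gold}
Orbit (k=closure, c=complement):
  1. A     = {red,green,gold}
  2. kA    = {red,blue,green,gold}
  3. cA    = {blue}
  4. ckA   = {}
  5. kcA   = {blue,gold}
  6. ckcA  = {red,green}
(closed under both — stop)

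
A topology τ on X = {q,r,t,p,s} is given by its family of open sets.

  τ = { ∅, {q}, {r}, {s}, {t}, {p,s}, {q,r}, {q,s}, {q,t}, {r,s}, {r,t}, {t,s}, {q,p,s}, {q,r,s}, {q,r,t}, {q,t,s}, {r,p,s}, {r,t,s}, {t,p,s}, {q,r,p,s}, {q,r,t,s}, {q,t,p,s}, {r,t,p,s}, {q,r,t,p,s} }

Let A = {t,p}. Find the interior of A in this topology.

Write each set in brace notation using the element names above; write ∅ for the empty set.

{t}

open subsets of A: ∅, {t}; so int(A) = {t}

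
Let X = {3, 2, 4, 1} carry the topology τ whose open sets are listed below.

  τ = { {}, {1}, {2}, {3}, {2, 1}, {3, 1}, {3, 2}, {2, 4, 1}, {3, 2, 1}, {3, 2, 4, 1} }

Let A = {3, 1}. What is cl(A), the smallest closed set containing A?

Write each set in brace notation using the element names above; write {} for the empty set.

cl via duality: int({2, 4}) = {2}, so X∖{2} = {3, 4, 1}

{3, 4, 1}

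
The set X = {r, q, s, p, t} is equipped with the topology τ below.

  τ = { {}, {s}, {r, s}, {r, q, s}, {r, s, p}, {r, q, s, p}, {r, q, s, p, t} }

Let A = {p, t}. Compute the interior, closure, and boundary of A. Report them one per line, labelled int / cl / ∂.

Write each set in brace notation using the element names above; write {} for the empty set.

opens ⊆ A: {}; union → int = {}
complement {r, q, s}; its interior {r, q, s}; cl(A) = X∖{r, q, s} = {p, t}
boundary = {p, t} ∖ {} = {p, t}

int(A) = {}
cl(A)  = {p, t}
∂A     = {p, t}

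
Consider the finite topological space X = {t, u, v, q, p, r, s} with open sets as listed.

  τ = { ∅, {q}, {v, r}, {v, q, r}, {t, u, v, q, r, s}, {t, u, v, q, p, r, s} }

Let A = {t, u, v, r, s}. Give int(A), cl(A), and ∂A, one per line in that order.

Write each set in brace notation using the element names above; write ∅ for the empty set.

int(A) = {v, r}
cl(A)  = {t, u, v, p, r, s}
∂A     = {t, u, p, s}

open subsets of A: ∅, {v, r}; so int(A) = {v, r}
closure: X∖int(X∖A) = X∖{q} = {t, u, v, p, r, s}
∂A = {t, u, v, p, r, s} minus {v, r} = {t, u, p, s}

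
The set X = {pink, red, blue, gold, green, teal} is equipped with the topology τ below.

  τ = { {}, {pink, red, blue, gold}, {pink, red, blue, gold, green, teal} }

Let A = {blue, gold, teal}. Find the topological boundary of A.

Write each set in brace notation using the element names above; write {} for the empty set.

interior: largest open inside A is {} (from {})
cl via duality: int({pink, red, green}) = {}, so X∖{} = {pink, red, blue, gold, green, teal}
cl∖int = {pink, red, blue, gold, green, teal}

{pink, red, blue, gold, green, teal}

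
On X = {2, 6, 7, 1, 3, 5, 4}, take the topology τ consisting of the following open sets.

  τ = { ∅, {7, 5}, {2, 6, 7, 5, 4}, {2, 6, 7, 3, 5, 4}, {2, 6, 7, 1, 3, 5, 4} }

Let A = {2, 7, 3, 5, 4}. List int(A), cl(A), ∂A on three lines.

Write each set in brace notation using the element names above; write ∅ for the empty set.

opens ⊆ A: ∅, {7, 5}; union → int = {7, 5}
complement {6, 1}; its interior ∅; cl(A) = X∖∅ = {2, 6, 7, 1, 3, 5, 4}
boundary = {2, 6, 7, 1, 3, 5, 4} ∖ {7, 5} = {2, 6, 1, 3, 4}

int(A) = {7, 5}
cl(A)  = {2, 6, 7, 1, 3, 5, 4}
∂A     = {2, 6, 1, 3, 4}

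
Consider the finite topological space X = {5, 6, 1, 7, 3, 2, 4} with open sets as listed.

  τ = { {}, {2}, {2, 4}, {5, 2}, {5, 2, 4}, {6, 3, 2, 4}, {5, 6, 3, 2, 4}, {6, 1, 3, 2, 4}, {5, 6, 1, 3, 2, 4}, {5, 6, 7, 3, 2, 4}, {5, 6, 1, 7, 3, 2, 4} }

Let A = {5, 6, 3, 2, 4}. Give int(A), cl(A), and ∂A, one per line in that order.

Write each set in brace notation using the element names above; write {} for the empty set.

interior: largest open inside A is {5, 6, 3, 2, 4} (from {}, {2}, {2, 4}, {5, 2}, {5, 2, 4}, {6, 3, 2, 4}, {5, 6, 3, 2, 4})
cl via duality: int({1, 7}) = {}, so X∖{} = {5, 6, 1, 7, 3, 2, 4}
cl∖int = {1, 7}

int(A) = {5, 6, 3, 2, 4}
cl(A)  = {5, 6, 1, 7, 3, 2, 4}
∂A     = {1, 7}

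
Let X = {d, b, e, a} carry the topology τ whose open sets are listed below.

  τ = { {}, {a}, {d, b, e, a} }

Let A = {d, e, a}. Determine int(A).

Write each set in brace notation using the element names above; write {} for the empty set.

{a}

open subsets of A: {}, {a}; so int(A) = {a}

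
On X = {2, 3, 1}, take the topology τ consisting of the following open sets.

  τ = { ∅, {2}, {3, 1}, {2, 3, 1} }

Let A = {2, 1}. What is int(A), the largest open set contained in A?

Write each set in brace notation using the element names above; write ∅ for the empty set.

{2}

opens ⊆ A: ∅, {2}; union → int = {2}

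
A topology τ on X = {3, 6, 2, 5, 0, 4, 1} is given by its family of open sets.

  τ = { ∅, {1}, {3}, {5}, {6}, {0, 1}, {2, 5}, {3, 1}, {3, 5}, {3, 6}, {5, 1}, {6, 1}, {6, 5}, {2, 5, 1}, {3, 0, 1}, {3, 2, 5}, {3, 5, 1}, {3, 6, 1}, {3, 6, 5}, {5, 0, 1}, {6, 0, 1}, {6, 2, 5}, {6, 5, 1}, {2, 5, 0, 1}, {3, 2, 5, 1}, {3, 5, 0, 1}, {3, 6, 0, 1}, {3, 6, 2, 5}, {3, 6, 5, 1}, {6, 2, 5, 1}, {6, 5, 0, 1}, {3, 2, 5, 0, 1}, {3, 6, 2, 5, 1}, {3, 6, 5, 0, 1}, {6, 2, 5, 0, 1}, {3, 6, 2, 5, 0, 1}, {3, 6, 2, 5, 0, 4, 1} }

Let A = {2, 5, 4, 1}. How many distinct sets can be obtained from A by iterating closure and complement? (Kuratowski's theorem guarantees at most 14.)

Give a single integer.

X∖A={3, 6, 0}, int(X∖A)={3, 6}, hence cl(A)={2, 5, 0, 4, 1}
Orbit (k=closure, c=complement):
  1. A     = {2, 5, 4, 1}
  2. kA    = {2, 5, 0, 4, 1}
  3. cA    = {3, 6, 0}
  4. ckA   = {3, 6}
  5. kcA   = {3, 6, 0, 4}
  6. kckA  = {3, 6, 4}
  7. ckcA  = {2, 5, 1}
  8. ckckA = {2, 5, 0, 1}
(closed under both — stop)

8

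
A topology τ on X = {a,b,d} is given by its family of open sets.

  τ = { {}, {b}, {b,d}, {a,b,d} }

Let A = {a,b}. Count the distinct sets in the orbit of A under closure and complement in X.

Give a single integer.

6

closure: X∖int(X∖A) = X∖{} = {a,b,d}
Let k=closure and c=complement:
  1. A     = {a,b}
  2. kA    = {a,b,d}
  3. cA    = {d}
  4. ckA   = {}
  5. kcA   = {a,d}
  6. ckcA  = {b}
— saturated at 6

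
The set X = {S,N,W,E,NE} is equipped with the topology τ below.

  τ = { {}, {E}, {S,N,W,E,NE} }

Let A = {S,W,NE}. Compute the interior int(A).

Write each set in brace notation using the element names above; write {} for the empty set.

{}

opens ⊆ A: {}; union → int = {}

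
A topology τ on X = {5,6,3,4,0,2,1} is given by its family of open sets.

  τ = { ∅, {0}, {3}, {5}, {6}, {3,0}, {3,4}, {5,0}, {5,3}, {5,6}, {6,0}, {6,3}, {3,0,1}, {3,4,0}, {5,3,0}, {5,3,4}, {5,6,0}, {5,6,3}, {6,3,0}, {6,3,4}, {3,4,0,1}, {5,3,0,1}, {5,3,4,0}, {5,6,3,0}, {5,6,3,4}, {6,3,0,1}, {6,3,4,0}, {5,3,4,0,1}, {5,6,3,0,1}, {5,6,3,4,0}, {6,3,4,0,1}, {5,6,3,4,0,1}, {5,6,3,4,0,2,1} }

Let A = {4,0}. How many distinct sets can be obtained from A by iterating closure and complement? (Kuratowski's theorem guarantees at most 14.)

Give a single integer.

8

X∖A={5,6,3,2,1}, int(X∖A)={5,6,3}, hence cl(A)={4,0,2,1}
Orbit (k=closure, c=complement):
  1. A     = {4,0}
  2. kA    = {4,0,2,1}
  3. cA    = {5,6,3,2,1}
  4. ckA   = {5,6,3}
  5. kcA   = {5,6,3,4,2,1}
  6. ckcA  = {0}
  7. kckcA = {0,2,1}
  8. ckckcA = {5,6,3,4}
(closed under both — stop)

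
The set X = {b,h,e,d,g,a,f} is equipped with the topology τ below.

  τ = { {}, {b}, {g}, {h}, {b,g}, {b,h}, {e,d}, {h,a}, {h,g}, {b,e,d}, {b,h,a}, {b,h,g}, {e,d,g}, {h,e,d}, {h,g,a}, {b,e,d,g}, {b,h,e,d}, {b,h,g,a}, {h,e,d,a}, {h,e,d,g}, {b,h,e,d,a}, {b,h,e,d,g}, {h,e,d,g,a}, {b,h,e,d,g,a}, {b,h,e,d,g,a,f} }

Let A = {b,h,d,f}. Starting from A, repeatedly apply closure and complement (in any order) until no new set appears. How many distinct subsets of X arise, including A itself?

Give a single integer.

12

complement {e,g,a}; its interior {g}; cl(A) = X∖{g} = {b,h,e,d,a,f}
With k = closure, c = complement:
  1. A     = {b,h,d,f}
  2. kA    = {b,h,e,d,a,f}
  3. cA    = {e,g,a}
  4. ckA   = {g}
  5. kcA   = {e,d,g,a,f}
  6. kckA  = {g,f}
  7. ckcA  = {b,h}
  8. ckckA = {b,h,e,d,a}
  9. kckcA = {b,h,a,f}
  10. ckckcA = {e,d,g}
  11. kckckcA = {e,d,g,f}
  12. ckckckcA = {b,h,a}
k, c of each give nothing new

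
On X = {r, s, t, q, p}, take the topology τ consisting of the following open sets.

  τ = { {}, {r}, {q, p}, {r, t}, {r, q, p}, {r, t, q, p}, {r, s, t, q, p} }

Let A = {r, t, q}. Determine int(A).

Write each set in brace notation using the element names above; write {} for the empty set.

U open, U⊆A: {}, {r}, {r, t}. int(A) = ⋃ = {r, t}

{r, t}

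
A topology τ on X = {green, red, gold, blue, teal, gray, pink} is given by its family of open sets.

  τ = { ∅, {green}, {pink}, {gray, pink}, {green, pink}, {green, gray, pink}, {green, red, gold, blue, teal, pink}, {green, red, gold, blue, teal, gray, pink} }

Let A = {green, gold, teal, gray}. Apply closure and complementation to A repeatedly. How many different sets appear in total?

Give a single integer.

8

X∖A={red, blue, pink}, int(X∖A)={pink}, hence cl(A)={green, red, gold, blue, teal, gray}
Orbit (k=closure, c=complement):
  1. A     = {green, gold, teal, gray}
  2. kA    = {green, red, gold, blue, teal, gray}
  3. cA    = {red, blue, pink}
  4. ckA   = {pink}
  5. kcA   = {red, gold, blue, teal, gray, pink}
  6. ckcA  = {green}
  7. kckcA = {green, red, gold, blue, teal}
  8. ckckcA = {gray, pink}
(closed under both — stop)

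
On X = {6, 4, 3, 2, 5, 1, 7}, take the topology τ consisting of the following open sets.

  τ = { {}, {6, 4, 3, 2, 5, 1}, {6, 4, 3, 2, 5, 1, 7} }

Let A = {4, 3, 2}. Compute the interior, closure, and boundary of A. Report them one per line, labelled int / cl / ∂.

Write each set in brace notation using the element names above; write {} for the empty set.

int(A) = {}
cl(A)  = {6, 4, 3, 2, 5, 1, 7}
∂A     = {6, 4, 3, 2, 5, 1, 7}

opens ⊆ A: {}; union → int = {}
complement {6, 5, 1, 7}; its interior {}; cl(A) = X∖{} = {6, 4, 3, 2, 5, 1, 7}
boundary = {6, 4, 3, 2, 5, 1, 7} ∖ {} = {6, 4, 3, 2, 5, 1, 7}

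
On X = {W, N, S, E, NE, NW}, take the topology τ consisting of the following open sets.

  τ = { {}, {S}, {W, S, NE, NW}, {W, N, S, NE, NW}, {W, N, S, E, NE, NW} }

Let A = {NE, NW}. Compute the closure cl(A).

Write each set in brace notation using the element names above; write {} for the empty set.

complement {W, N, S, E}; its interior {S}; cl(A) = X∖{S} = {W, N, E, NE, NW}

{W, N, E, NE, NW}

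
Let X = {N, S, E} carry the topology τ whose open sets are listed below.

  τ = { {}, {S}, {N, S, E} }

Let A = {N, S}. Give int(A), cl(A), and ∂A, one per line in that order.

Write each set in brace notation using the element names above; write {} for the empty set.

opens ⊆ A: {}, {S}; union → int = {S}
complement {E}; its interior {}; cl(A) = X∖{} = {N, S, E}
boundary = {N, S, E} ∖ {S} = {N, E}

int(A) = {S}
cl(A)  = {N, S, E}
∂A     = {N, E}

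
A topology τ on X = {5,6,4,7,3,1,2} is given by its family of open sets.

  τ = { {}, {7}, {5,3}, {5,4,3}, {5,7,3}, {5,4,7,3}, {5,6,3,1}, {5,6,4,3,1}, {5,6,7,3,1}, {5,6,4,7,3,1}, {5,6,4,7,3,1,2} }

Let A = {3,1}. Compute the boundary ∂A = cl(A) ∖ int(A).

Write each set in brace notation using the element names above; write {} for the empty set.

{5,6,4,3,1,2}

U open, U⊆A: {}. int(A) = ⋃ = {}
X∖A={5,6,4,7,2}, int(X∖A)={7}, hence cl(A)={5,6,4,3,1,2}
∂A: remove int from cl → {5,6,4,3,1,2}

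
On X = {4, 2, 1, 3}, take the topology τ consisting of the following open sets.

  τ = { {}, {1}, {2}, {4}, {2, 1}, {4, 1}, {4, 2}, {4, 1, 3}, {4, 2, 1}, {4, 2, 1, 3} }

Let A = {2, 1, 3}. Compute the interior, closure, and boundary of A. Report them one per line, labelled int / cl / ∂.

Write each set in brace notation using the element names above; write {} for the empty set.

int(A) = {2, 1}
cl(A)  = {2, 1, 3}
∂A     = {3}

interior: largest open inside A is {2, 1} (from {}, {2}, {1}, {2, 1})
cl via duality: int({4}) = {4}, so X∖{4} = {2, 1, 3}
cl∖int = {3}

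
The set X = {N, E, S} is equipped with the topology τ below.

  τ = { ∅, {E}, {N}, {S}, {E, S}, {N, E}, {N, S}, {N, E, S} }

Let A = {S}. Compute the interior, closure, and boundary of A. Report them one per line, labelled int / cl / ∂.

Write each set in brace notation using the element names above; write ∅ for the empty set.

int(A) = {S}
cl(A)  = {S}
∂A     = ∅

open subsets of A: ∅, {S}; so int(A) = {S}
closure: X∖int(X∖A) = X∖{N, E} = {S}
∂A = {S} minus {S} = ∅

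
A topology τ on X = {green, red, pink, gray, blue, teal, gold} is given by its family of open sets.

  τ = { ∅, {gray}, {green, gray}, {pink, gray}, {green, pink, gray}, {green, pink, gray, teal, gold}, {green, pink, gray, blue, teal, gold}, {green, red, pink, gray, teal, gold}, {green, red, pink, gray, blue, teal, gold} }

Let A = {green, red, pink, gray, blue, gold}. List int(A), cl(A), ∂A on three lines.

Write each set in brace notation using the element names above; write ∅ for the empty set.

int(A) = {green, pink, gray}
cl(A)  = {green, red, pink, gray, blue, teal, gold}
∂A     = {red, blue, teal, gold}

opens ⊆ A: ∅, {gray}, {pink, gray}, {green, gray}, {green, pink, gray}; union → int = {green, pink, gray}
complement {teal}; its interior ∅; cl(A) = X∖∅ = {green, red, pink, gray, blue, teal, gold}
boundary = {green, red, pink, gray, blue, teal, gold} ∖ {green, pink, gray} = {red, blue, teal, gold}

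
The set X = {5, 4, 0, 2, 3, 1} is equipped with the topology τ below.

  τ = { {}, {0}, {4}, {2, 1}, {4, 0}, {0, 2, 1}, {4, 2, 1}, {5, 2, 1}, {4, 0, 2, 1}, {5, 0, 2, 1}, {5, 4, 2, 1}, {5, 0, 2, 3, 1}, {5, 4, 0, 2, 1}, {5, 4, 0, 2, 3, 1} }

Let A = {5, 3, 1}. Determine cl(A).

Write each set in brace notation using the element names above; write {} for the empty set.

{5, 2, 3, 1}

closure: X∖int(X∖A) = X∖{4, 0} = {5, 2, 3, 1}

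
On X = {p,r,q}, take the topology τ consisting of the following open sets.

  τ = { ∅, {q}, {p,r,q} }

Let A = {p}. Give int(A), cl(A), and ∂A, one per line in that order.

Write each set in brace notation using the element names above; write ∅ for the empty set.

interior: largest open inside A is ∅ (from ∅)
cl via duality: int({r,q}) = {q}, so X∖{q} = {p,r}
cl∖int = {p,r}

int(A) = ∅
cl(A)  = {p,r}
∂A     = {p,r}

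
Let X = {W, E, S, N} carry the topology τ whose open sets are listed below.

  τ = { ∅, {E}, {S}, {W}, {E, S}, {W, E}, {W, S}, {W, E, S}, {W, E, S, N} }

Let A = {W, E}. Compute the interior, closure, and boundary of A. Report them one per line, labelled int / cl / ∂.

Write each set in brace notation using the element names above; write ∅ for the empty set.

opens ⊆ A: ∅, {E}, {W}, {W, E}; union → int = {W, E}
complement {S, N}; its interior {S}; cl(A) = X∖{S} = {W, E, N}
boundary = {W, E, N} ∖ {W, E} = {N}

int(A) = {W, E}
cl(A)  = {W, E, N}
∂A     = {N}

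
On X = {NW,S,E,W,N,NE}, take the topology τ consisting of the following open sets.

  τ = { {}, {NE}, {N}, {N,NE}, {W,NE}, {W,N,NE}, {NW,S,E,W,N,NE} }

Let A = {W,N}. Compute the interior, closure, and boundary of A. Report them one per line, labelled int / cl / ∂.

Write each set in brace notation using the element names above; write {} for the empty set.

U open, U⊆A: {}, {N}. int(A) = ⋃ = {N}
X∖A={NW,S,E,NE}, int(X∖A)={NE}, hence cl(A)={NW,S,E,W,N}
∂A: remove int from cl → {NW,S,E,W}

int(A) = {N}
cl(A)  = {NW,S,E,W,N}
∂A     = {NW,S,E,W}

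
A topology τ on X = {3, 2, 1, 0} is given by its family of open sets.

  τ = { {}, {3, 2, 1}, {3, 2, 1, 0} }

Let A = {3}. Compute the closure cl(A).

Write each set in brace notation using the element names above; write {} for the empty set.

{3, 2, 1, 0}

complement {2, 1, 0}; its interior {}; cl(A) = X∖{} = {3, 2, 1, 0}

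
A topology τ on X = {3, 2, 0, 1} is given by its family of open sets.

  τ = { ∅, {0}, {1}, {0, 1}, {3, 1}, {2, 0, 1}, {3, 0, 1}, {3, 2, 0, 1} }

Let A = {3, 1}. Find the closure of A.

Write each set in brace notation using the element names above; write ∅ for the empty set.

{3, 2, 1}

cl via duality: int({2, 0}) = {0}, so X∖{0} = {3, 2, 1}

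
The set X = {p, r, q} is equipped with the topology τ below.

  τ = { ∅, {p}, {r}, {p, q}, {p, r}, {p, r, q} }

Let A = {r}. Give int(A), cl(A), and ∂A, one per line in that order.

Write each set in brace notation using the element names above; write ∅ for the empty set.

U open, U⊆A: ∅, {r}. int(A) = ⋃ = {r}
X∖A={p, q}, int(X∖A)={p, q}, hence cl(A)={r}
∂A: remove int from cl → ∅

int(A) = {r}
cl(A)  = {r}
∂A     = ∅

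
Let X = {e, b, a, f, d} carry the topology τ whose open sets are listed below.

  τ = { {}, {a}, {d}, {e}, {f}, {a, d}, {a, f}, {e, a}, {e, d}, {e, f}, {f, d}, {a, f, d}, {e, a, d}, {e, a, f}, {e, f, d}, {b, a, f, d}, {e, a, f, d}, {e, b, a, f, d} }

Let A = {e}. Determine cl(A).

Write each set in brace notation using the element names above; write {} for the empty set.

closure: X∖int(X∖A) = X∖{b, a, f, d} = {e}

{e}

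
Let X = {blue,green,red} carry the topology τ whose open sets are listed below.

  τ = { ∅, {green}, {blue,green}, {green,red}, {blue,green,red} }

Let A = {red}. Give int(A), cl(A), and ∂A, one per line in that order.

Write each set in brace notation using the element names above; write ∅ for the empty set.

opens ⊆ A: ∅; union → int = ∅
complement {blue,green}; its interior {blue,green}; cl(A) = X∖{blue,green} = {red}
boundary = {red} ∖ ∅ = {red}

int(A) = ∅
cl(A)  = {red}
∂A     = {red}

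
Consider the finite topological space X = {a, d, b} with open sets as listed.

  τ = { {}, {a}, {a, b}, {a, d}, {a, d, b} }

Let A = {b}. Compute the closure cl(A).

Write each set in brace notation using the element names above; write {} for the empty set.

{b}

closure: X∖int(X∖A) = X∖{a, d} = {b}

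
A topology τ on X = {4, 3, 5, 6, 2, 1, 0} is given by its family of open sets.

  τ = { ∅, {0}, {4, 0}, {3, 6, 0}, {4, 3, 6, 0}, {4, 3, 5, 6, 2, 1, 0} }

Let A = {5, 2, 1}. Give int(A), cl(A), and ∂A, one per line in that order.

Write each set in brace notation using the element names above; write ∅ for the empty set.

int(A) = ∅
cl(A)  = {5, 2, 1}
∂A     = {5, 2, 1}

open subsets of A: ∅; so int(A) = ∅
closure: X∖int(X∖A) = X∖{4, 3, 6, 0} = {5, 2, 1}
∂A = {5, 2, 1} minus ∅ = {5, 2, 1}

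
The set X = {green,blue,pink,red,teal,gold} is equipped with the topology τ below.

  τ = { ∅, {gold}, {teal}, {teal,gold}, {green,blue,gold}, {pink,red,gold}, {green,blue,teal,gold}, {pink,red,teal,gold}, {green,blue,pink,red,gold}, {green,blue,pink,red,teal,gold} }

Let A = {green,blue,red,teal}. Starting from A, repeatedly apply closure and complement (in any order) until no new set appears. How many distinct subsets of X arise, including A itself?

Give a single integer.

6

complement {pink,gold}; its interior {gold}; cl(A) = X∖{gold} = {green,blue,pink,red,teal}
With k = closure, c = complement:
  1. A     = {green,blue,red,teal}
  2. kA    = {green,blue,pink,red,teal}
  3. cA    = {pink,gold}
  4. ckA   = {gold}
  5. kcA   = {green,blue,pink,red,gold}
  6. ckcA  = {teal}
k, c of each give nothing new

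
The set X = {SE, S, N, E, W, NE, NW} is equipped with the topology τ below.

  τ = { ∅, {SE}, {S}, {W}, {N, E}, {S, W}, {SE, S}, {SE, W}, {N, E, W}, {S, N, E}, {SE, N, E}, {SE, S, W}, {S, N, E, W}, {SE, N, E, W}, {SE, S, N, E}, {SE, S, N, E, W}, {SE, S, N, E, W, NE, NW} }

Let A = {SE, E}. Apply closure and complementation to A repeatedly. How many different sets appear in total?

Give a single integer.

10

complement {S, N, W, NE, NW}; its interior {S, W}; cl(A) = X∖{S, W} = {SE, N, E, NE, NW}
With k = closure, c = complement:
  1. A     = {SE, E}
  2. kA    = {SE, N, E, NE, NW}
  3. cA    = {S, N, W, NE, NW}
  4. ckA   = {S, W}
  5. kcA   = {S, N, E, W, NE, NW}
  6. kckA  = {S, W, NE, NW}
  7. ckcA  = {SE}
  8. ckckA = {SE, N, E}
  9. kckcA = {SE, NE, NW}
  10. ckckcA = {S, N, E, W}
k, c of each give nothing new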